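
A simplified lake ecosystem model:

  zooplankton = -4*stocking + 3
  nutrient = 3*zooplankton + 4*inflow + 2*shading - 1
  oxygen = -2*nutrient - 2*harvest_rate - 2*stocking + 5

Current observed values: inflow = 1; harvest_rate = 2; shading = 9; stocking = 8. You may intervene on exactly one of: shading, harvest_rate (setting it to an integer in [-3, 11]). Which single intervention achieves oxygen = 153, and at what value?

Intervening on shading: with other inputs at their observed values, oxygen = -4*shading + 153. Solving for 153 gives shading = 0, within [-3, 11].
Intervening on harvest_rate: oxygen = -2*harvest_rate + 121. Reaching 153 requires harvest_rate = -16, outside [-3, 11].

set shading = 0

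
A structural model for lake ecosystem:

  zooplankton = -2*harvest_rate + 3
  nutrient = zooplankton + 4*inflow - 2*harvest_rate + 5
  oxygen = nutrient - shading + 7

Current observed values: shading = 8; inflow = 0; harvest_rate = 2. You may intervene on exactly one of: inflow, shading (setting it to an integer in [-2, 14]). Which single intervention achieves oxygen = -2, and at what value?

Intervening on inflow: oxygen = 4*inflow - 1. Reaching -2 requires inflow = -1/4, not an integer.
Intervening on shading: with other inputs at their observed values, oxygen = -shading + 7. Solving for -2 gives shading = 9, within [-2, 14].

set shading = 9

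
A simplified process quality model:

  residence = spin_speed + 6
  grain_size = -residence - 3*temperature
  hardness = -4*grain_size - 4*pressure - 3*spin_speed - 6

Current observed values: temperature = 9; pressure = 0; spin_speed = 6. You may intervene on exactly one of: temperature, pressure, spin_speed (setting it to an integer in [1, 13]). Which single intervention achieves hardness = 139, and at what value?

set spin_speed = 13

Intervening on temperature: hardness = 12*temperature + 24. Reaching 139 requires temperature = 115/12, not an integer.
Intervening on pressure: hardness = -4*pressure + 132. Reaching 139 requires pressure = -7/4, not an integer.
Intervening on spin_speed: with other inputs at their observed values, hardness = spin_speed + 126. Solving for 139 gives spin_speed = 13, within [1, 13].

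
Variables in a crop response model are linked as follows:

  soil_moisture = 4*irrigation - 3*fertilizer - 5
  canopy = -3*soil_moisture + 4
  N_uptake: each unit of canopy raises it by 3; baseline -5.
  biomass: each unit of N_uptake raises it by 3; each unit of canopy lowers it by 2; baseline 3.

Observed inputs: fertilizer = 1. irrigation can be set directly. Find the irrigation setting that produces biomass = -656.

Substituting into the soil_moisture equation gives soil_moisture = 4*irrigation - 8.
Substituting into the canopy equation gives canopy = -12*irrigation + 28.
Substituting into the N_uptake equation gives N_uptake = -36*irrigation + 79.
So biomass = -84*irrigation + 184.
Solve -84*irrigation + 184 = -656: irrigation = (-656 - 184) / -84 = 10.

irrigation = 10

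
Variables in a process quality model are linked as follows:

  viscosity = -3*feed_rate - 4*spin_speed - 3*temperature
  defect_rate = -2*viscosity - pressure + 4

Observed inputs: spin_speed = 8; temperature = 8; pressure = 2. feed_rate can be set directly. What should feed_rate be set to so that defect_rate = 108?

Substituting into the viscosity equation gives viscosity = -3*feed_rate - 56.
Substituting into the defect_rate equation gives defect_rate = 6*feed_rate + 114.
Solve 6*feed_rate + 114 = 108: feed_rate = (108 - 114) / 6 = -1.

feed_rate = -1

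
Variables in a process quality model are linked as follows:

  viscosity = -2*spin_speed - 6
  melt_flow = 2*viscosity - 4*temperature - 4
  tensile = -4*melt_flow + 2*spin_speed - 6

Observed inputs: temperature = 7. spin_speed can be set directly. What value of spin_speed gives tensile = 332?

Substituting into the melt_flow equation gives melt_flow = -4*spin_speed - 44.
tensile becomes 18*spin_speed + 170.
Solve 18*spin_speed + 170 = 332: spin_speed = (332 - 170) / 18 = 9.

spin_speed = 9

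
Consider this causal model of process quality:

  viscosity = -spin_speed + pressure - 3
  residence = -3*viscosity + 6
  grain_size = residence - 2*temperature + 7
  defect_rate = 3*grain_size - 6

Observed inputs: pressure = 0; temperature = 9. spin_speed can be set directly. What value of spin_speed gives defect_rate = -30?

Substituting into the viscosity equation gives viscosity = -spin_speed - 3.
Substituting into the residence equation gives residence = 3*spin_speed + 15.
This gives grain_size = 3*spin_speed + 4.
Substituting into the defect_rate equation gives defect_rate = 9*spin_speed + 6.
Solve 9*spin_speed + 6 = -30: spin_speed = (-30 - 6) / 9 = -4.

spin_speed = -4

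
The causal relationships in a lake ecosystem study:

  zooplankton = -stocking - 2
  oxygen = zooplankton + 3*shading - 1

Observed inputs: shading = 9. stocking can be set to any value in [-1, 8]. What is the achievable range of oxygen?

16 to 25

Substituting into the oxygen equation gives oxygen = -stocking + 24.
Linear in stocking, so extremes are at the endpoints: stocking = -1 gives oxygen = 25; stocking = 8 gives oxygen = 16.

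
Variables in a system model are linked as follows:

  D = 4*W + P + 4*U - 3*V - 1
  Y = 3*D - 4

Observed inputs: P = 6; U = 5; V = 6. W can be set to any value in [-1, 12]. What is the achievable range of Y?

Substituting into the D equation gives D = 4*W + 7.
So Y = 12*W + 17.
Linear in W, so extremes are at the endpoints: W = -1 gives Y = 5; W = 12 gives Y = 161.

5 to 161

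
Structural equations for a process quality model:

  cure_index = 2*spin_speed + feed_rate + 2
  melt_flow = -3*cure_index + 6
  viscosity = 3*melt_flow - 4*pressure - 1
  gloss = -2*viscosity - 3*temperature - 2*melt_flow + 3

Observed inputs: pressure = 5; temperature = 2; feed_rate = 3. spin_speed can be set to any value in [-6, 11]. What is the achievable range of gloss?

-177 to 639

Substituting into the cure_index equation gives cure_index = 2*spin_speed + 5.
Substituting into the melt_flow equation gives melt_flow = -6*spin_speed - 9.
Substituting into the viscosity equation gives viscosity = -18*spin_speed - 48.
Substituting into the gloss equation gives gloss = 48*spin_speed + 111.
Linear in spin_speed, so extremes are at the endpoints: spin_speed = -6 gives gloss = -177; spin_speed = 11 gives gloss = 639.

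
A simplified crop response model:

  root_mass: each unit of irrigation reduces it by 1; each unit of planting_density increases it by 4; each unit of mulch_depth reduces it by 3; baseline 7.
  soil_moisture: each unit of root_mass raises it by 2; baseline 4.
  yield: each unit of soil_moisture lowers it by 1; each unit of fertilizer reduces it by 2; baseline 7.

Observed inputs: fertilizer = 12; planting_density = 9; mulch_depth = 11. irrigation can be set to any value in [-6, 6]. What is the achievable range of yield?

-53 to -29

Substituting into the root_mass equation gives root_mass = -irrigation + 10.
Substituting into the soil_moisture equation gives soil_moisture = -2*irrigation + 24.
yield becomes 2*irrigation - 41.
Linear in irrigation, so extremes are at the endpoints: irrigation = -6 gives yield = -53; irrigation = 6 gives yield = -29.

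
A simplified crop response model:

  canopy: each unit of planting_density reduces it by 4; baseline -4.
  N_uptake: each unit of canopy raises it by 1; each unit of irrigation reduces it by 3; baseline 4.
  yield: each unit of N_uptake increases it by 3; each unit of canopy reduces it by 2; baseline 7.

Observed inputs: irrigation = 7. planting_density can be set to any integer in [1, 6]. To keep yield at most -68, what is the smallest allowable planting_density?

planting_density = 5

Substituting into the N_uptake equation gives N_uptake = -4*planting_density - 21.
Substituting into the yield equation gives yield = -4*planting_density - 48.
Require -4*planting_density - 48 ≤ -68, so planting_density ≥ 5.
The smallest integer in [1, 6] satisfying this is 5.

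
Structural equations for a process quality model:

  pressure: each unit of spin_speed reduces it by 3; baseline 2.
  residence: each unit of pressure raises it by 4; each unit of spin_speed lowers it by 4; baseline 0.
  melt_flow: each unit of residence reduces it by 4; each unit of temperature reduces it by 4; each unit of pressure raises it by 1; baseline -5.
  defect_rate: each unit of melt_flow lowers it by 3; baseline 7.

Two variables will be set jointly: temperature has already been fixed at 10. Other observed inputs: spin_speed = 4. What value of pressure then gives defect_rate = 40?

pressure = 2

With temperature held at 10:
Intervening on pressure fixes its value directly, overriding its dependence on spin_speed.
Substituting into the residence equation gives residence = 4*pressure - 16.
So melt_flow = -15*pressure + 19.
Substituting into the defect_rate equation gives defect_rate = 45*pressure - 50.
Solve 45*pressure - 50 = 40: pressure = (40 + 50) / 45 = 2.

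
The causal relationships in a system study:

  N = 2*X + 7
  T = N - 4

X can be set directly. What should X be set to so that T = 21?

X = 9

Substituting into the T equation gives T = 2*X + 3.
Solve 2*X + 3 = 21: X = (21 - 3) / 2 = 9.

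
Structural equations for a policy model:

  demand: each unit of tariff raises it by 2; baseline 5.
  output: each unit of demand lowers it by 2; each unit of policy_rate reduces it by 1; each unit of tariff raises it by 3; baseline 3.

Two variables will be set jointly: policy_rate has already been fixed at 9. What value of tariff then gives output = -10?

With policy_rate held at 9:
Substituting into the output equation gives output = -tariff - 16.
Solve -tariff - 16 = -10: tariff = (-10 + 16) / -1 = -6.

tariff = -6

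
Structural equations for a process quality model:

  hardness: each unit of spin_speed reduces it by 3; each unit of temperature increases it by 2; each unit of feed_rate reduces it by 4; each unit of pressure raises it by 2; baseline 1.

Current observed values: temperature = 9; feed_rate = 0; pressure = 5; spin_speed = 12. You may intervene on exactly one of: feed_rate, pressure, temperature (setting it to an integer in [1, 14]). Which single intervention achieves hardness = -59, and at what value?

set feed_rate = 13

Intervening on feed_rate: with other inputs at their observed values, hardness = -4*feed_rate - 7. Solving for -59 gives feed_rate = 13, within [1, 14].
Intervening on pressure: hardness = 2*pressure - 17. Reaching -59 requires pressure = -21, outside [1, 14].
Intervening on temperature: hardness = 2*temperature - 25. Reaching -59 requires temperature = -17, outside [1, 14].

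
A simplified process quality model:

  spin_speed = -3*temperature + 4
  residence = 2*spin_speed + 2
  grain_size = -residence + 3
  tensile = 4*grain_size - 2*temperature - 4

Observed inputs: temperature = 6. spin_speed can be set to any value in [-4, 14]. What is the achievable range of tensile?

-124 to 20

Intervening on spin_speed fixes its value directly, overriding its dependence on temperature.
Substituting into the grain_size equation gives grain_size = -2*spin_speed + 1.
Substituting into the tensile equation gives tensile = -8*spin_speed - 12.
Linear in spin_speed, so extremes are at the endpoints: spin_speed = -4 gives tensile = 20; spin_speed = 14 gives tensile = -124.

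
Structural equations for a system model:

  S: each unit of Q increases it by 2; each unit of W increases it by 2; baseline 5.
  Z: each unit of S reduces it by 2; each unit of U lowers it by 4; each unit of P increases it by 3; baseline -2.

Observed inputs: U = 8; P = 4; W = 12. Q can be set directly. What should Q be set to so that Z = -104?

Q = 6

Substituting into the S equation gives S = 2*Q + 29.
So Z = -4*Q - 80.
Solve -4*Q - 80 = -104: Q = (-104 + 80) / -4 = 6.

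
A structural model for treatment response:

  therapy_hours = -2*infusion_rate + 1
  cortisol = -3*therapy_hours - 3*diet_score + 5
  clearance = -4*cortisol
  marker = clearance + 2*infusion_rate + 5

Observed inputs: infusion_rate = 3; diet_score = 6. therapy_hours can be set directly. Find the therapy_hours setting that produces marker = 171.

Intervening on therapy_hours fixes its value directly, overriding its dependence on infusion_rate.
Substituting into the cortisol equation gives cortisol = -3*therapy_hours - 13.
clearance becomes 12*therapy_hours + 52.
Substituting into the marker equation gives marker = 12*therapy_hours + 63.
Solve 12*therapy_hours + 63 = 171: therapy_hours = (171 - 63) / 12 = 9.

therapy_hours = 9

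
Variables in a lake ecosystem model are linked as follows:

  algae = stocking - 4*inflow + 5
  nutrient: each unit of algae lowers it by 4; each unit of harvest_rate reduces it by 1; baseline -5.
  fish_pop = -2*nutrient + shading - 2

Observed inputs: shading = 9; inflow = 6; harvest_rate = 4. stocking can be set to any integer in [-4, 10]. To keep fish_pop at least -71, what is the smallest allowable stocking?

Substituting into the algae equation gives algae = stocking - 19.
nutrient becomes -4*stocking + 67.
This gives fish_pop = 8*stocking - 127.
Require 8*stocking - 127 ≥ -71, so stocking ≥ 7.
The smallest integer in [-4, 10] satisfying this is 7.

stocking = 7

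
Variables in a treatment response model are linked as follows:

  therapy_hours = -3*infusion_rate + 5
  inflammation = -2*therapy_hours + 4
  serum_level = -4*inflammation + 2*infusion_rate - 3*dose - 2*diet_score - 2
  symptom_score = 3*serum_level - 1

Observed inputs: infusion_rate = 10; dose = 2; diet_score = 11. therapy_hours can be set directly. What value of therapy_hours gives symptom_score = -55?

therapy_hours = 1

Intervening on therapy_hours fixes its value directly, overriding its dependence on infusion_rate.
Substituting into the serum_level equation gives serum_level = 8*therapy_hours - 26.
symptom_score becomes 24*therapy_hours - 79.
Solve 24*therapy_hours - 79 = -55: therapy_hours = (-55 + 79) / 24 = 1.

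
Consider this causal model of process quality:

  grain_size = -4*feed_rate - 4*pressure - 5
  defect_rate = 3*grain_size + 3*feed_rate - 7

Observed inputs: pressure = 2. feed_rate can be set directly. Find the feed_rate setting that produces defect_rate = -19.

Substituting into the grain_size equation gives grain_size = -4*feed_rate - 13.
Substituting into the defect_rate equation gives defect_rate = -9*feed_rate - 46.
Solve -9*feed_rate - 46 = -19: feed_rate = (-19 + 46) / -9 = -3.

feed_rate = -3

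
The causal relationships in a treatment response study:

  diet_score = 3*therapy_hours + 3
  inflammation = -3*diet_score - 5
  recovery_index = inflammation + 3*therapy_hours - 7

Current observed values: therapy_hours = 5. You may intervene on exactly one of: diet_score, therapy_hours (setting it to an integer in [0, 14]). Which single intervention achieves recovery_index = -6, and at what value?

Intervening on diet_score: with other inputs at their observed values, recovery_index = -3*diet_score + 3. Solving for -6 gives diet_score = 3, within [0, 14].
Intervening on therapy_hours: recovery_index = -6*therapy_hours - 21. Reaching -6 requires therapy_hours = -5/2, not an integer.

set diet_score = 3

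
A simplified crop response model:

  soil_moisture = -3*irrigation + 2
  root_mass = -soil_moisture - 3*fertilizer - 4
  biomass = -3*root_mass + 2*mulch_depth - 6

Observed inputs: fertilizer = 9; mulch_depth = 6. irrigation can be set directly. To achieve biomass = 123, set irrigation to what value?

irrigation = -2

Substituting into the root_mass equation gives root_mass = 3*irrigation - 33.
Substituting into the biomass equation gives biomass = -9*irrigation + 105.
Solve -9*irrigation + 105 = 123: irrigation = (123 - 105) / -9 = -2.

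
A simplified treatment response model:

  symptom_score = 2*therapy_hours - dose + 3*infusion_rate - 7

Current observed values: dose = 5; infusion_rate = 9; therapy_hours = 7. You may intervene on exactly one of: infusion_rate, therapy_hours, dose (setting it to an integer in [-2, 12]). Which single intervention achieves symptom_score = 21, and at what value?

set therapy_hours = 3

Intervening on infusion_rate: symptom_score = 3*infusion_rate + 2. Reaching 21 requires infusion_rate = 19/3, not an integer.
Intervening on therapy_hours: with other inputs at their observed values, symptom_score = 2*therapy_hours + 15. Solving for 21 gives therapy_hours = 3, within [-2, 12].
Intervening on dose: symptom_score = -dose + 34. Reaching 21 requires dose = 13, outside [-2, 12].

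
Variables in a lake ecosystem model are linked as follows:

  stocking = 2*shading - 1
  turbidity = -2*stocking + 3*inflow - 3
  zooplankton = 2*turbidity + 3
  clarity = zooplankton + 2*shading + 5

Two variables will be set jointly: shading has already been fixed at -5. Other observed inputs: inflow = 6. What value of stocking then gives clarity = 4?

With shading held at -5:
Intervening on stocking fixes its value directly, overriding its dependence on shading.
Substituting into the turbidity equation gives turbidity = -2*stocking + 15.
This gives zooplankton = -4*stocking + 33.
This gives clarity = -4*stocking + 28.
Solve -4*stocking + 28 = 4: stocking = (4 - 28) / -4 = 6.

stocking = 6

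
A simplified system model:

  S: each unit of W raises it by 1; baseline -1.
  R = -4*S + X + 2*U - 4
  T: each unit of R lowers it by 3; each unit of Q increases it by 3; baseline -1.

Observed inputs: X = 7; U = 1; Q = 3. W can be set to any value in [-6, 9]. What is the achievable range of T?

Substituting into the R equation gives R = -4*W + 9.
Substituting into the T equation gives T = 12*W - 19.
Linear in W, so extremes are at the endpoints: W = -6 gives T = -91; W = 9 gives T = 89.

-91 to 89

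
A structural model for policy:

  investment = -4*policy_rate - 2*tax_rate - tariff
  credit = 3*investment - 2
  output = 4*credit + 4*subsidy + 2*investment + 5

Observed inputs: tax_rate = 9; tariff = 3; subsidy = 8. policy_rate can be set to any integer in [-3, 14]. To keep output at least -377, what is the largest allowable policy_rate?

policy_rate = 2

Substituting into the investment equation gives investment = -4*policy_rate - 21.
Substituting into the credit equation gives credit = -12*policy_rate - 65.
Substituting into the output equation gives output = -56*policy_rate - 265.
Require -56*policy_rate - 265 ≥ -377, so policy_rate ≤ 2.
The largest integer in [-3, 14] satisfying this is 2.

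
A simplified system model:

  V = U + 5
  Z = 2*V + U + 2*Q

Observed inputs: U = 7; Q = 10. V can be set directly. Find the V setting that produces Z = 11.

V = -8

Intervening on V fixes its value directly, overriding its dependence on U.
Substituting into the Z equation gives Z = 2*V + 27.
Solve 2*V + 27 = 11: V = (11 - 27) / 2 = -8.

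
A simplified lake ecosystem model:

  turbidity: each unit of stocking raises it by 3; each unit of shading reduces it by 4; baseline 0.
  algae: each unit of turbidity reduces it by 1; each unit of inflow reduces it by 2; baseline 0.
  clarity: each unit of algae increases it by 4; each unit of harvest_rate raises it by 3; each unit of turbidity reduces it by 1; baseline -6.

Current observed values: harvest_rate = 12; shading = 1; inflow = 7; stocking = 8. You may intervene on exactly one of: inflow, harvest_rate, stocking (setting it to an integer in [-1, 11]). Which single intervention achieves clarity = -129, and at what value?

Intervening on inflow: clarity = -8*inflow - 70. Reaching -129 requires inflow = 59/8, not an integer.
Intervening on harvest_rate: with other inputs at their observed values, clarity = 3*harvest_rate - 162. Solving for -129 gives harvest_rate = 11, within [-1, 11].
Intervening on stocking: clarity = -15*stocking - 6. Reaching -129 requires stocking = 41/5, not an integer.

set harvest_rate = 11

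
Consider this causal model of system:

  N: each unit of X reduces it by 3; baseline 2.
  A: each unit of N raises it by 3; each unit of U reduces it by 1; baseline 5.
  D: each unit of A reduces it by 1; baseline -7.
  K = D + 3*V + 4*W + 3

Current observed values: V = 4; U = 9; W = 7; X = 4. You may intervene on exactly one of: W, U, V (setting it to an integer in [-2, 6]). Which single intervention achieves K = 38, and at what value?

set W = -1

Intervening on W: with other inputs at their observed values, K = 4*W + 42. Solving for 38 gives W = -1, within [-2, 6].
Intervening on U: K = U + 61. Reaching 38 requires U = -23, outside [-2, 6].
Intervening on V: K = 3*V + 58. Reaching 38 requires V = -20/3, not an integer.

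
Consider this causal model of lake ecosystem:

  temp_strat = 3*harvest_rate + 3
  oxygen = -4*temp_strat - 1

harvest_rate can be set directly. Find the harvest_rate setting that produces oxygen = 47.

harvest_rate = -5

Substituting into the oxygen equation gives oxygen = -12*harvest_rate - 13.
Solve -12*harvest_rate - 13 = 47: harvest_rate = (47 + 13) / -12 = -5.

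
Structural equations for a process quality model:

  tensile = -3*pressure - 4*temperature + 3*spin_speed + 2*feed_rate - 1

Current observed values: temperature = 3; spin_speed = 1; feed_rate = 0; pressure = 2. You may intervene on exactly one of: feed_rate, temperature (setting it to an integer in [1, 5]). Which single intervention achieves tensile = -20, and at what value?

set temperature = 4

Intervening on feed_rate: tensile = 2*feed_rate - 16. Reaching -20 requires feed_rate = -2, outside [1, 5].
Intervening on temperature: with other inputs at their observed values, tensile = -4*temperature - 4. Solving for -20 gives temperature = 4, within [1, 5].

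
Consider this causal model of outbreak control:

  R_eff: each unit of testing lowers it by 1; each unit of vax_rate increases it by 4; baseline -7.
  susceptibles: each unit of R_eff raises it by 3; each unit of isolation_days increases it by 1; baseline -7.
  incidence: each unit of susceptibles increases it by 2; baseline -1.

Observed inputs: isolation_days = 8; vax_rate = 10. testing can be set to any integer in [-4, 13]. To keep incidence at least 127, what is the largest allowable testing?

Substituting into the R_eff equation gives R_eff = -testing + 33.
This gives susceptibles = -3*testing + 100.
So incidence = -6*testing + 199.
Require -6*testing + 199 ≥ 127, so testing ≤ 12.
The largest integer in [-4, 13] satisfying this is 12.

testing = 12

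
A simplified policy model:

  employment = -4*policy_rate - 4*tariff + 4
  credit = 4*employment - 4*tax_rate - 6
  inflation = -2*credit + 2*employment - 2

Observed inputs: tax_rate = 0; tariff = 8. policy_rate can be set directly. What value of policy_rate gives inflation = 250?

policy_rate = 3

Substituting into the employment equation gives employment = -4*policy_rate - 28.
So credit = -16*policy_rate - 118.
inflation becomes 24*policy_rate + 178.
Solve 24*policy_rate + 178 = 250: policy_rate = (250 - 178) / 24 = 3.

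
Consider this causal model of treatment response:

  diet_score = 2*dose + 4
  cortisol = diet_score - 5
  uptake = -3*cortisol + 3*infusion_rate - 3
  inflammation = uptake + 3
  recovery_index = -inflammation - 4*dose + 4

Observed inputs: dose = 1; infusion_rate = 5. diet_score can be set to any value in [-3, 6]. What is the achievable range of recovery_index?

-39 to -12

Intervening on diet_score fixes its value directly, overriding its dependence on dose.
Substituting into the uptake equation gives uptake = -3*diet_score + 27.
Substituting into the inflammation equation gives inflammation = -3*diet_score + 30.
This gives recovery_index = 3*diet_score - 30.
Linear in diet_score, so extremes are at the endpoints: diet_score = -3 gives recovery_index = -39; diet_score = 6 gives recovery_index = -12.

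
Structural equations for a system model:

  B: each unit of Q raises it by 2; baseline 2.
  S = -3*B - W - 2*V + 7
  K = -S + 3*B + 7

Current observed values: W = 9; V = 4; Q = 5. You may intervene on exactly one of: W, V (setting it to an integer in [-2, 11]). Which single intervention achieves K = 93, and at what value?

set V = 6

Intervening on W: K = W + 80. Reaching 93 requires W = 13, outside [-2, 11].
Intervening on V: with other inputs at their observed values, K = 2*V + 81. Solving for 93 gives V = 6, within [-2, 11].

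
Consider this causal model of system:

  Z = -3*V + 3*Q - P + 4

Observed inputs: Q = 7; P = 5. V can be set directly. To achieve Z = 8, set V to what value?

Substituting into the Z equation gives Z = -3*V + 20.
Solve -3*V + 20 = 8: V = (8 - 20) / -3 = 4.

V = 4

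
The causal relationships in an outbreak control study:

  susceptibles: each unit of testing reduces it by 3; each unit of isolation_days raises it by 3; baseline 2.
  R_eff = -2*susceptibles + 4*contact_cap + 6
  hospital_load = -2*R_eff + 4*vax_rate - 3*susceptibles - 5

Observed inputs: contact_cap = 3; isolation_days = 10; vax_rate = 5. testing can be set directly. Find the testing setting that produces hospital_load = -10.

Substituting into the susceptibles equation gives susceptibles = -3*testing + 32.
Substituting into the R_eff equation gives R_eff = 6*testing - 46.
This gives hospital_load = -3*testing + 11.
Solve -3*testing + 11 = -10: testing = (-10 - 11) / -3 = 7.

testing = 7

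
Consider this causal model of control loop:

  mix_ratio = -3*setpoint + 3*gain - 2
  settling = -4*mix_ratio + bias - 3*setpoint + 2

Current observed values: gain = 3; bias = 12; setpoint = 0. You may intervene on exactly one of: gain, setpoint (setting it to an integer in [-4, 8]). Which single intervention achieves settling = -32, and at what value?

Intervening on gain: settling = -12*gain + 22. Reaching -32 requires gain = 9/2, not an integer.
Intervening on setpoint: with other inputs at their observed values, settling = 9*setpoint - 14. Solving for -32 gives setpoint = -2, within [-4, 8].

set setpoint = -2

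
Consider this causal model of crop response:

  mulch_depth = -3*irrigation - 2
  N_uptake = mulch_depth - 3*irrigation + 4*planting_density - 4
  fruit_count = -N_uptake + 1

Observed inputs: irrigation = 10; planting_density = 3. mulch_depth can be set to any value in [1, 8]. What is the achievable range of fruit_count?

Intervening on mulch_depth fixes its value directly, overriding its dependence on irrigation.
Substituting into the N_uptake equation gives N_uptake = mulch_depth - 22.
Substituting into the fruit_count equation gives fruit_count = -mulch_depth + 23.
Linear in mulch_depth, so extremes are at the endpoints: mulch_depth = 1 gives fruit_count = 22; mulch_depth = 8 gives fruit_count = 15.

15 to 22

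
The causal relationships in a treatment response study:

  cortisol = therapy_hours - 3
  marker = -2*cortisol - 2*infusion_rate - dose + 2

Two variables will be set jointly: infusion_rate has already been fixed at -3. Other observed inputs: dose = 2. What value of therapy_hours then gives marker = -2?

therapy_hours = 7

With infusion_rate held at -3:
Substituting into the marker equation gives marker = -2*therapy_hours + 12.
Solve -2*therapy_hours + 12 = -2: therapy_hours = (-2 - 12) / -2 = 7.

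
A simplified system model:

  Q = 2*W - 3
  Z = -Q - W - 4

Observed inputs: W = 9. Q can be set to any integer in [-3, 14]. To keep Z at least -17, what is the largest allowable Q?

Intervening on Q fixes its value directly, overriding its dependence on W.
Substituting into the Z equation gives Z = -Q - 13.
Require -Q - 13 ≥ -17, so Q ≤ 4.
The largest integer in [-3, 14] satisfying this is 4.

Q = 4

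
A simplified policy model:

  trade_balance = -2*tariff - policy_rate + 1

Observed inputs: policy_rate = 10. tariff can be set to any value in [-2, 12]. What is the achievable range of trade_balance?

Substituting into the trade_balance equation gives trade_balance = -2*tariff - 9.
Linear in tariff, so extremes are at the endpoints: tariff = -2 gives trade_balance = -5; tariff = 12 gives trade_balance = -33.

-33 to -5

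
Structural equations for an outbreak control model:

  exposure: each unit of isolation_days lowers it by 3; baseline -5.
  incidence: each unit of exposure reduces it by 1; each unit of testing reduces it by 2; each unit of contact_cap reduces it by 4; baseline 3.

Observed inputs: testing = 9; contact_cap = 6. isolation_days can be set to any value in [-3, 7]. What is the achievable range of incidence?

-43 to -13

Substituting into the incidence equation gives incidence = 3*isolation_days - 34.
Linear in isolation_days, so extremes are at the endpoints: isolation_days = -3 gives incidence = -43; isolation_days = 7 gives incidence = -13.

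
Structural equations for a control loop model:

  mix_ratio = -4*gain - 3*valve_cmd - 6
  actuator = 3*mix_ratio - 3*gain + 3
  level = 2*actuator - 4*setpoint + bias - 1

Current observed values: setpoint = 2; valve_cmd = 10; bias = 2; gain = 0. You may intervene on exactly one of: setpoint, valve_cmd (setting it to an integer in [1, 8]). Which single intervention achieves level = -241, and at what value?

set setpoint = 8

Intervening on setpoint: with other inputs at their observed values, level = -4*setpoint - 209. Solving for -241 gives setpoint = 8, within [1, 8].
Intervening on valve_cmd: level = -18*valve_cmd - 37. Reaching -241 requires valve_cmd = 34/3, not an integer.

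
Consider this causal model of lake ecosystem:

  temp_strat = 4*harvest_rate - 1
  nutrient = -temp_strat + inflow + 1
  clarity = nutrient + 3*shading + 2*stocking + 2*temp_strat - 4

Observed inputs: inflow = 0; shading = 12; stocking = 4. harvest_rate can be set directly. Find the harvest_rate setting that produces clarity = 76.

Substituting into the nutrient equation gives nutrient = -4*harvest_rate + 2.
Substituting into the clarity equation gives clarity = 4*harvest_rate + 40.
Solve 4*harvest_rate + 40 = 76: harvest_rate = (76 - 40) / 4 = 9.

harvest_rate = 9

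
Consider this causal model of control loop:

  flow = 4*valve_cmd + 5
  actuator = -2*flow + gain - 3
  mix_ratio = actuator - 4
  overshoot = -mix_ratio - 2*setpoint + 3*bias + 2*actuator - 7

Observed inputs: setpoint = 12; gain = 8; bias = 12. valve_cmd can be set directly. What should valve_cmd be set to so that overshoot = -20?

Substituting into the actuator equation gives actuator = -8*valve_cmd - 5.
Substituting into the mix_ratio equation gives mix_ratio = -8*valve_cmd - 9.
This gives overshoot = -8*valve_cmd + 4.
Solve -8*valve_cmd + 4 = -20: valve_cmd = (-20 - 4) / -8 = 3.

valve_cmd = 3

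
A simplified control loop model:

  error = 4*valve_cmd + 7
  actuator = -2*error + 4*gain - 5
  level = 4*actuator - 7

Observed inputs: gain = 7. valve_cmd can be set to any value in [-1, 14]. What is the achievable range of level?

-419 to 61

Substituting into the actuator equation gives actuator = -8*valve_cmd + 9.
So level = -32*valve_cmd + 29.
Linear in valve_cmd, so extremes are at the endpoints: valve_cmd = -1 gives level = 61; valve_cmd = 14 gives level = -419.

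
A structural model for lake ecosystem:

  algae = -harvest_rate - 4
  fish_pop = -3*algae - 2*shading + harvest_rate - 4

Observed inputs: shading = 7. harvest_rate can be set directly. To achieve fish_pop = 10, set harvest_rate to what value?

Substituting into the fish_pop equation gives fish_pop = 4*harvest_rate - 6.
Solve 4*harvest_rate - 6 = 10: harvest_rate = (10 + 6) / 4 = 4.

harvest_rate = 4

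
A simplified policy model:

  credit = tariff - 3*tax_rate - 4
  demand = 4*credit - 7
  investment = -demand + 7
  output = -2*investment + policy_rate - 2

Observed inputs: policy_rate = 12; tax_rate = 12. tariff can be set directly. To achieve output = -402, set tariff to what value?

Substituting into the credit equation gives credit = tariff - 40.
This gives demand = 4*tariff - 167.
This gives investment = -4*tariff + 174.
This gives output = 8*tariff - 338.
Solve 8*tariff - 338 = -402: tariff = (-402 + 338) / 8 = -8.

tariff = -8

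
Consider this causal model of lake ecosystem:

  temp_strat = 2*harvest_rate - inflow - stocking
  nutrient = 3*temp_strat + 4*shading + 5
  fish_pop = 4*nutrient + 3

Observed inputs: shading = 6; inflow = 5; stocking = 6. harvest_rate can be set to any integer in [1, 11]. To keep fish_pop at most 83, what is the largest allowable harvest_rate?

Substituting into the temp_strat equation gives temp_strat = 2*harvest_rate - 11.
Substituting into the nutrient equation gives nutrient = 6*harvest_rate - 4.
Substituting into the fish_pop equation gives fish_pop = 24*harvest_rate - 13.
Require 24*harvest_rate - 13 ≤ 83, so harvest_rate ≤ 4.
The largest integer in [1, 11] satisfying this is 4.

harvest_rate = 4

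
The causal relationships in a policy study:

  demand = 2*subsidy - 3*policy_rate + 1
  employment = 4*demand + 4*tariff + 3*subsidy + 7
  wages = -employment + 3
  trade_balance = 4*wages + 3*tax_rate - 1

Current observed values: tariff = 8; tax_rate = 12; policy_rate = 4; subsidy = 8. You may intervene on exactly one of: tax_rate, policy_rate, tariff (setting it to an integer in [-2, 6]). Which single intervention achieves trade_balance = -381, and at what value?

set policy_rate = 2

Intervening on tax_rate: trade_balance = 3*tax_rate - 321. Reaching -381 requires tax_rate = -20, outside [-2, 6].
Intervening on policy_rate: with other inputs at their observed values, trade_balance = 48*policy_rate - 477. Solving for -381 gives policy_rate = 2, within [-2, 6].
Intervening on tariff: trade_balance = -16*tariff - 157. Reaching -381 requires tariff = 14, outside [-2, 6].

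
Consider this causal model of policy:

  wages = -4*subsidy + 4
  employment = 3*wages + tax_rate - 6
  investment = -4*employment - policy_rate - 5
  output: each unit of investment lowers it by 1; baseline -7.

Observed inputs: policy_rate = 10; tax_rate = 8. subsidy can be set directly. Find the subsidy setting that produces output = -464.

subsidy = 11

Substituting into the employment equation gives employment = -12*subsidy + 14.
investment becomes 48*subsidy - 71.
Substituting into the output equation gives output = -48*subsidy + 64.
Solve -48*subsidy + 64 = -464: subsidy = (-464 - 64) / -48 = 11.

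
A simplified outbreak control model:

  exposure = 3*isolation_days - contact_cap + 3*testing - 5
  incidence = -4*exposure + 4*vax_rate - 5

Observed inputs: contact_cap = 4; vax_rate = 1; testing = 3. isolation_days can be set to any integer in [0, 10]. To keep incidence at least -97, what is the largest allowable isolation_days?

Substituting into the exposure equation gives exposure = 3*isolation_days.
Substituting into the incidence equation gives incidence = -12*isolation_days - 1.
Require -12*isolation_days - 1 ≥ -97, so isolation_days ≤ 8.
The largest integer in [0, 10] satisfying this is 8.

isolation_days = 8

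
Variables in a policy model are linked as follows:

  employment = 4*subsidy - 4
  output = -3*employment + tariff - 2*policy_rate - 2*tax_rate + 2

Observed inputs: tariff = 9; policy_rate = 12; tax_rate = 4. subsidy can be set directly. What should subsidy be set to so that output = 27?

subsidy = -3

Substituting into the output equation gives output = -12*subsidy - 9.
Solve -12*subsidy - 9 = 27: subsidy = (27 + 9) / -12 = -3.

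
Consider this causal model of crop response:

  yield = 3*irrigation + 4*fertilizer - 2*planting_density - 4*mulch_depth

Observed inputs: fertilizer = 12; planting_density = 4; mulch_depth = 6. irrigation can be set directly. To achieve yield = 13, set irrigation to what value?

irrigation = -1

Substituting into the yield equation gives yield = 3*irrigation + 16.
Solve 3*irrigation + 16 = 13: irrigation = (13 - 16) / 3 = -1.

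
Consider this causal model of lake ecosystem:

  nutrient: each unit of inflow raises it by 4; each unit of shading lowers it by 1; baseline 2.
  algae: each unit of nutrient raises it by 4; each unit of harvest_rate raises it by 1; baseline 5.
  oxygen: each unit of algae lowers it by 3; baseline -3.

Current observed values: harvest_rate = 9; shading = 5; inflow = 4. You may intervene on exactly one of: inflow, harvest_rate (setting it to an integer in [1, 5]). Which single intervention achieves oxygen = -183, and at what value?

Intervening on inflow: oxygen = -48*inflow - 9. Reaching -183 requires inflow = 29/8, not an integer.
Intervening on harvest_rate: with other inputs at their observed values, oxygen = -3*harvest_rate - 174. Solving for -183 gives harvest_rate = 3, within [1, 5].

set harvest_rate = 3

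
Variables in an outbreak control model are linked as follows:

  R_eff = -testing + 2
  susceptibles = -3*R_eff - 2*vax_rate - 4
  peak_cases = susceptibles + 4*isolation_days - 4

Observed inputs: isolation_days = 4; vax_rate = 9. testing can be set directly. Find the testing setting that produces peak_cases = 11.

testing = 9

Substituting into the susceptibles equation gives susceptibles = 3*testing - 28.
Substituting into the peak_cases equation gives peak_cases = 3*testing - 16.
Solve 3*testing - 16 = 11: testing = (11 + 16) / 3 = 9.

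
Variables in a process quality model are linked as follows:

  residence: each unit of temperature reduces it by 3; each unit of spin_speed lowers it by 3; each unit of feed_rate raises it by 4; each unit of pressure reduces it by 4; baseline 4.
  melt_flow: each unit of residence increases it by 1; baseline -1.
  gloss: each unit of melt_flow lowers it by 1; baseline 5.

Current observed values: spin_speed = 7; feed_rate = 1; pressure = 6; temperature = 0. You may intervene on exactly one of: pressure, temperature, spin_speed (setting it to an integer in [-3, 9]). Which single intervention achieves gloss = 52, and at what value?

Intervening on pressure: gloss = 4*pressure + 19. Reaching 52 requires pressure = 33/4, not an integer.
Intervening on temperature: with other inputs at their observed values, gloss = 3*temperature + 43. Solving for 52 gives temperature = 3, within [-3, 9].
Intervening on spin_speed: gloss = 3*spin_speed + 22. Reaching 52 requires spin_speed = 10, outside [-3, 9].

set temperature = 3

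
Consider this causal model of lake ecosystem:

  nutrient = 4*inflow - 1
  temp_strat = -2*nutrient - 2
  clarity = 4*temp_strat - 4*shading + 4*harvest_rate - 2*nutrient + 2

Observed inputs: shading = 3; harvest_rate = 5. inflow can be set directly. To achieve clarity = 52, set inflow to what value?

inflow = -1

Substituting into the temp_strat equation gives temp_strat = -8*inflow.
So clarity = -40*inflow + 12.
Solve -40*inflow + 12 = 52: inflow = (52 - 12) / -40 = -1.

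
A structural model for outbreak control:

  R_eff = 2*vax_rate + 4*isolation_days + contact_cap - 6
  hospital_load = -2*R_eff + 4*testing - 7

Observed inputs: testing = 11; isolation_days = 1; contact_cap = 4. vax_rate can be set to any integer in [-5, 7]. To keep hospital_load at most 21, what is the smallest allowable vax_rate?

Substituting into the R_eff equation gives R_eff = 2*vax_rate + 2.
This gives hospital_load = -4*vax_rate + 33.
Require -4*vax_rate + 33 ≤ 21, so vax_rate ≥ 3.
The smallest integer in [-5, 7] satisfying this is 3.

vax_rate = 3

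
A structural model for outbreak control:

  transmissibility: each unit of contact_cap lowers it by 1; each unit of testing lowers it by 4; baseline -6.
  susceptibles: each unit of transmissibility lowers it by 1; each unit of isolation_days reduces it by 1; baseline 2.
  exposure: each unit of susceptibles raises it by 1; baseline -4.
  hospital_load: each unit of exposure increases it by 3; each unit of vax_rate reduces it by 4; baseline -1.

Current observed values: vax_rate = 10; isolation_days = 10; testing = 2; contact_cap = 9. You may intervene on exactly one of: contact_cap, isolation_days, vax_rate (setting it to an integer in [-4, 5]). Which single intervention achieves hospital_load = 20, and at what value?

set vax_rate = 3

Intervening on contact_cap: hospital_load = 3*contact_cap - 35. Reaching 20 requires contact_cap = 55/3, not an integer.
Intervening on isolation_days: hospital_load = -3*isolation_days + 22. Reaching 20 requires isolation_days = 2/3, not an integer.
Intervening on vax_rate: with other inputs at their observed values, hospital_load = -4*vax_rate + 32. Solving for 20 gives vax_rate = 3, within [-4, 5].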